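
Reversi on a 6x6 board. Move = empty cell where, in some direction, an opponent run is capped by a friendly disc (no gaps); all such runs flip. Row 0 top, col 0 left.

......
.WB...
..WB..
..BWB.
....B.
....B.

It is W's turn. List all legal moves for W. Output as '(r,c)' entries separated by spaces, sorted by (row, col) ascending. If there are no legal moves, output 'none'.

Answer: (0,2) (1,3) (2,4) (3,1) (3,5) (4,2) (5,5)

Derivation:
(0,1): no bracket -> illegal
(0,2): flips 1 -> legal
(0,3): no bracket -> illegal
(1,3): flips 2 -> legal
(1,4): no bracket -> illegal
(2,1): no bracket -> illegal
(2,4): flips 1 -> legal
(2,5): no bracket -> illegal
(3,1): flips 1 -> legal
(3,5): flips 1 -> legal
(4,1): no bracket -> illegal
(4,2): flips 1 -> legal
(4,3): no bracket -> illegal
(4,5): no bracket -> illegal
(5,3): no bracket -> illegal
(5,5): flips 1 -> legal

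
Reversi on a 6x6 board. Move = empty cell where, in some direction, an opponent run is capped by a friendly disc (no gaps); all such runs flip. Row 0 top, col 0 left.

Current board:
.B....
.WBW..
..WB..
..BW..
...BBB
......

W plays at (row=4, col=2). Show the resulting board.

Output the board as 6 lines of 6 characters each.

Place W at (4,2); scan 8 dirs for brackets.
Dir NW: first cell '.' (not opp) -> no flip
Dir N: opp run (3,2) capped by W -> flip
Dir NE: first cell 'W' (not opp) -> no flip
Dir W: first cell '.' (not opp) -> no flip
Dir E: opp run (4,3) (4,4) (4,5), next=edge -> no flip
Dir SW: first cell '.' (not opp) -> no flip
Dir S: first cell '.' (not opp) -> no flip
Dir SE: first cell '.' (not opp) -> no flip
All flips: (3,2)

Answer: .B....
.WBW..
..WB..
..WW..
..WBBB
......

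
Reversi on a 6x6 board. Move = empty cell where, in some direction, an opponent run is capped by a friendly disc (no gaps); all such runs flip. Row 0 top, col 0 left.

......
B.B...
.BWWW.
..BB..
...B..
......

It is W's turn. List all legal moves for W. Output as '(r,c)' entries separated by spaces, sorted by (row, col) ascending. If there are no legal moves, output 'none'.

Answer: (0,1) (0,2) (2,0) (4,1) (4,2) (4,4) (5,3)

Derivation:
(0,0): no bracket -> illegal
(0,1): flips 1 -> legal
(0,2): flips 1 -> legal
(0,3): no bracket -> illegal
(1,1): no bracket -> illegal
(1,3): no bracket -> illegal
(2,0): flips 1 -> legal
(3,0): no bracket -> illegal
(3,1): no bracket -> illegal
(3,4): no bracket -> illegal
(4,1): flips 1 -> legal
(4,2): flips 2 -> legal
(4,4): flips 1 -> legal
(5,2): no bracket -> illegal
(5,3): flips 2 -> legal
(5,4): no bracket -> illegal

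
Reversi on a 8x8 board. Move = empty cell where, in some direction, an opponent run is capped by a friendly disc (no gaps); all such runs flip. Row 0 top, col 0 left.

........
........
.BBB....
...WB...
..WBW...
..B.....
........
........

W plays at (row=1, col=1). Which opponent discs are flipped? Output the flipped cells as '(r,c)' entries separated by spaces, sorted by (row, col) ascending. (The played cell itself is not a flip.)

Answer: (2,2)

Derivation:
Dir NW: first cell '.' (not opp) -> no flip
Dir N: first cell '.' (not opp) -> no flip
Dir NE: first cell '.' (not opp) -> no flip
Dir W: first cell '.' (not opp) -> no flip
Dir E: first cell '.' (not opp) -> no flip
Dir SW: first cell '.' (not opp) -> no flip
Dir S: opp run (2,1), next='.' -> no flip
Dir SE: opp run (2,2) capped by W -> flip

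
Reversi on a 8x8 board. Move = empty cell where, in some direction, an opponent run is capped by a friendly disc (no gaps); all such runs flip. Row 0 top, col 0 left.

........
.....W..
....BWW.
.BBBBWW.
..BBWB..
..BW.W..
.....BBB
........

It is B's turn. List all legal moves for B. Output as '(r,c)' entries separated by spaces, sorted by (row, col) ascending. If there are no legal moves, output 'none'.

Answer: (0,5) (0,6) (1,6) (2,7) (3,7) (4,6) (5,4) (6,3) (6,4)

Derivation:
(0,4): no bracket -> illegal
(0,5): flips 3 -> legal
(0,6): flips 1 -> legal
(1,4): no bracket -> illegal
(1,6): flips 1 -> legal
(1,7): no bracket -> illegal
(2,7): flips 3 -> legal
(3,7): flips 2 -> legal
(4,6): flips 1 -> legal
(4,7): no bracket -> illegal
(5,4): flips 2 -> legal
(5,6): no bracket -> illegal
(6,2): no bracket -> illegal
(6,3): flips 1 -> legal
(6,4): flips 1 -> legal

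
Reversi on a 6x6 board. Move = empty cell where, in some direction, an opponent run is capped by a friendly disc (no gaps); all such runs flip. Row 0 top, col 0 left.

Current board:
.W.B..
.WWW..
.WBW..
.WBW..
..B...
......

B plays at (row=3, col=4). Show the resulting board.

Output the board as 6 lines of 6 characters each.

Answer: .W.B..
.WWW..
.WBW..
.WBBB.
..B...
......

Derivation:
Place B at (3,4); scan 8 dirs for brackets.
Dir NW: opp run (2,3) (1,2) (0,1), next=edge -> no flip
Dir N: first cell '.' (not opp) -> no flip
Dir NE: first cell '.' (not opp) -> no flip
Dir W: opp run (3,3) capped by B -> flip
Dir E: first cell '.' (not opp) -> no flip
Dir SW: first cell '.' (not opp) -> no flip
Dir S: first cell '.' (not opp) -> no flip
Dir SE: first cell '.' (not opp) -> no flip
All flips: (3,3)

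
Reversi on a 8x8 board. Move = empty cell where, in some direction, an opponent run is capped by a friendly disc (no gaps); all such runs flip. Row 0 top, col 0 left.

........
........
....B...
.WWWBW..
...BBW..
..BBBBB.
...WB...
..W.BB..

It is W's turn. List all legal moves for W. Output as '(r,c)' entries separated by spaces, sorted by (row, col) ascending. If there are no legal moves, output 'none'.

(1,3): flips 1 -> legal
(1,4): no bracket -> illegal
(1,5): flips 1 -> legal
(2,3): flips 1 -> legal
(2,5): no bracket -> illegal
(4,1): flips 1 -> legal
(4,2): flips 2 -> legal
(4,6): no bracket -> illegal
(4,7): no bracket -> illegal
(5,1): no bracket -> illegal
(5,7): no bracket -> illegal
(6,1): no bracket -> illegal
(6,2): flips 2 -> legal
(6,5): flips 4 -> legal
(6,6): flips 2 -> legal
(6,7): flips 1 -> legal
(7,3): no bracket -> illegal
(7,6): no bracket -> illegal

Answer: (1,3) (1,5) (2,3) (4,1) (4,2) (6,2) (6,5) (6,6) (6,7)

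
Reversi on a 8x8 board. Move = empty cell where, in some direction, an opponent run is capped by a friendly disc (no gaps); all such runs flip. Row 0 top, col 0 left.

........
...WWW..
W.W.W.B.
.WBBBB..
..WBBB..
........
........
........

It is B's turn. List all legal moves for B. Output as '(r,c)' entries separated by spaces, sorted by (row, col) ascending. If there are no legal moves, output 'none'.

(0,2): flips 2 -> legal
(0,3): no bracket -> illegal
(0,4): flips 3 -> legal
(0,5): no bracket -> illegal
(0,6): flips 2 -> legal
(1,0): no bracket -> illegal
(1,1): flips 1 -> legal
(1,2): flips 1 -> legal
(1,6): no bracket -> illegal
(2,1): no bracket -> illegal
(2,3): no bracket -> illegal
(2,5): no bracket -> illegal
(3,0): flips 1 -> legal
(4,0): no bracket -> illegal
(4,1): flips 1 -> legal
(5,1): flips 1 -> legal
(5,2): flips 1 -> legal
(5,3): no bracket -> illegal

Answer: (0,2) (0,4) (0,6) (1,1) (1,2) (3,0) (4,1) (5,1) (5,2)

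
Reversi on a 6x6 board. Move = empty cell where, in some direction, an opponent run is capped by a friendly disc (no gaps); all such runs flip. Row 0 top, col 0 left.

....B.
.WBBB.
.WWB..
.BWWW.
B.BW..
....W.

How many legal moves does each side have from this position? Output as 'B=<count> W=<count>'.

Answer: B=10 W=10

Derivation:
-- B to move --
(0,0): no bracket -> illegal
(0,1): flips 2 -> legal
(0,2): no bracket -> illegal
(1,0): flips 1 -> legal
(2,0): flips 2 -> legal
(2,4): flips 1 -> legal
(2,5): no bracket -> illegal
(3,0): flips 1 -> legal
(3,5): flips 3 -> legal
(4,1): flips 1 -> legal
(4,4): flips 1 -> legal
(4,5): flips 1 -> legal
(5,2): no bracket -> illegal
(5,3): flips 2 -> legal
(5,5): no bracket -> illegal
B mobility = 10
-- W to move --
(0,1): flips 2 -> legal
(0,2): flips 1 -> legal
(0,3): flips 3 -> legal
(0,5): flips 2 -> legal
(1,5): flips 3 -> legal
(2,0): no bracket -> illegal
(2,4): flips 1 -> legal
(2,5): no bracket -> illegal
(3,0): flips 1 -> legal
(4,1): flips 2 -> legal
(5,0): no bracket -> illegal
(5,1): flips 1 -> legal
(5,2): flips 1 -> legal
(5,3): no bracket -> illegal
W mobility = 10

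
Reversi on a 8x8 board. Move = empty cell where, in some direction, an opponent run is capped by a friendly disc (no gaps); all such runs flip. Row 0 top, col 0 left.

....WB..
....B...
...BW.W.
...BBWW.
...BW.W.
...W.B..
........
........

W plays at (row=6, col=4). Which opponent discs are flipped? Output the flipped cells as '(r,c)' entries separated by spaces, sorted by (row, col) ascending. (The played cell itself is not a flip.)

Dir NW: first cell 'W' (not opp) -> no flip
Dir N: first cell '.' (not opp) -> no flip
Dir NE: opp run (5,5) capped by W -> flip
Dir W: first cell '.' (not opp) -> no flip
Dir E: first cell '.' (not opp) -> no flip
Dir SW: first cell '.' (not opp) -> no flip
Dir S: first cell '.' (not opp) -> no flip
Dir SE: first cell '.' (not opp) -> no flip

Answer: (5,5)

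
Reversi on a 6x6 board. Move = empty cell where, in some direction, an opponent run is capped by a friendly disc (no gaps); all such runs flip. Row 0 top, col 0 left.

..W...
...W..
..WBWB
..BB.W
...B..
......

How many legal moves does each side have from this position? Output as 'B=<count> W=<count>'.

Answer: B=6 W=4

Derivation:
-- B to move --
(0,1): no bracket -> illegal
(0,3): flips 1 -> legal
(0,4): no bracket -> illegal
(1,1): flips 1 -> legal
(1,2): flips 1 -> legal
(1,4): no bracket -> illegal
(1,5): flips 1 -> legal
(2,1): flips 1 -> legal
(3,1): no bracket -> illegal
(3,4): no bracket -> illegal
(4,4): no bracket -> illegal
(4,5): flips 1 -> legal
B mobility = 6
-- W to move --
(1,2): no bracket -> illegal
(1,4): no bracket -> illegal
(1,5): flips 1 -> legal
(2,1): no bracket -> illegal
(3,1): no bracket -> illegal
(3,4): no bracket -> illegal
(4,1): no bracket -> illegal
(4,2): flips 2 -> legal
(4,4): flips 1 -> legal
(5,2): no bracket -> illegal
(5,3): flips 3 -> legal
(5,4): no bracket -> illegal
W mobility = 4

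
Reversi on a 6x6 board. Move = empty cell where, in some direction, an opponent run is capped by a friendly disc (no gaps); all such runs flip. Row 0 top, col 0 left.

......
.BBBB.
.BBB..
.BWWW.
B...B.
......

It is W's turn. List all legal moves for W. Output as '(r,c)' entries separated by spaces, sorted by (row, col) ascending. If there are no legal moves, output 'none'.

Answer: (0,0) (0,1) (0,2) (0,3) (0,5) (1,0) (3,0) (5,4) (5,5)

Derivation:
(0,0): flips 2 -> legal
(0,1): flips 2 -> legal
(0,2): flips 2 -> legal
(0,3): flips 2 -> legal
(0,4): no bracket -> illegal
(0,5): flips 2 -> legal
(1,0): flips 1 -> legal
(1,5): no bracket -> illegal
(2,0): no bracket -> illegal
(2,4): no bracket -> illegal
(2,5): no bracket -> illegal
(3,0): flips 1 -> legal
(3,5): no bracket -> illegal
(4,1): no bracket -> illegal
(4,2): no bracket -> illegal
(4,3): no bracket -> illegal
(4,5): no bracket -> illegal
(5,0): no bracket -> illegal
(5,1): no bracket -> illegal
(5,3): no bracket -> illegal
(5,4): flips 1 -> legal
(5,5): flips 1 -> legal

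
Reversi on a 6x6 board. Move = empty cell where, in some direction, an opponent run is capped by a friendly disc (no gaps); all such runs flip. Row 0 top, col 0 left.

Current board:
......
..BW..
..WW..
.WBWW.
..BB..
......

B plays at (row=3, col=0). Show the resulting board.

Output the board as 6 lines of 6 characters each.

Answer: ......
..BW..
..WW..
BBBWW.
..BB..
......

Derivation:
Place B at (3,0); scan 8 dirs for brackets.
Dir NW: edge -> no flip
Dir N: first cell '.' (not opp) -> no flip
Dir NE: first cell '.' (not opp) -> no flip
Dir W: edge -> no flip
Dir E: opp run (3,1) capped by B -> flip
Dir SW: edge -> no flip
Dir S: first cell '.' (not opp) -> no flip
Dir SE: first cell '.' (not opp) -> no flip
All flips: (3,1)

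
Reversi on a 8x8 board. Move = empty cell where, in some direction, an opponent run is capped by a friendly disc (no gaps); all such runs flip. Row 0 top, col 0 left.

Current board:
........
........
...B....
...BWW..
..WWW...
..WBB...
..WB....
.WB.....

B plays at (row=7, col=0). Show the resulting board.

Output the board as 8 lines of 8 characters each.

Place B at (7,0); scan 8 dirs for brackets.
Dir NW: edge -> no flip
Dir N: first cell '.' (not opp) -> no flip
Dir NE: first cell '.' (not opp) -> no flip
Dir W: edge -> no flip
Dir E: opp run (7,1) capped by B -> flip
Dir SW: edge -> no flip
Dir S: edge -> no flip
Dir SE: edge -> no flip
All flips: (7,1)

Answer: ........
........
...B....
...BWW..
..WWW...
..WBB...
..WB....
BBB.....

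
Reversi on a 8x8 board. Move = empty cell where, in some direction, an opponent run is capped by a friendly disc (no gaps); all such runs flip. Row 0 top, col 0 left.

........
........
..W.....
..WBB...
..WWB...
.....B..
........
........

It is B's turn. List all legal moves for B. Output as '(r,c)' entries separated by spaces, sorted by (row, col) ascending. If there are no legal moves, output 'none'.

(1,1): flips 1 -> legal
(1,2): no bracket -> illegal
(1,3): no bracket -> illegal
(2,1): no bracket -> illegal
(2,3): no bracket -> illegal
(3,1): flips 1 -> legal
(4,1): flips 2 -> legal
(5,1): flips 1 -> legal
(5,2): flips 1 -> legal
(5,3): flips 1 -> legal
(5,4): no bracket -> illegal

Answer: (1,1) (3,1) (4,1) (5,1) (5,2) (5,3)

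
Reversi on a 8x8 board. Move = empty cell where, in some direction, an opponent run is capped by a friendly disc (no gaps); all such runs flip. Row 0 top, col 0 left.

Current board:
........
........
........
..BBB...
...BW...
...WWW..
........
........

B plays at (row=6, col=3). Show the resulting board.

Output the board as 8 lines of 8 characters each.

Place B at (6,3); scan 8 dirs for brackets.
Dir NW: first cell '.' (not opp) -> no flip
Dir N: opp run (5,3) capped by B -> flip
Dir NE: opp run (5,4), next='.' -> no flip
Dir W: first cell '.' (not opp) -> no flip
Dir E: first cell '.' (not opp) -> no flip
Dir SW: first cell '.' (not opp) -> no flip
Dir S: first cell '.' (not opp) -> no flip
Dir SE: first cell '.' (not opp) -> no flip
All flips: (5,3)

Answer: ........
........
........
..BBB...
...BW...
...BWW..
...B....
........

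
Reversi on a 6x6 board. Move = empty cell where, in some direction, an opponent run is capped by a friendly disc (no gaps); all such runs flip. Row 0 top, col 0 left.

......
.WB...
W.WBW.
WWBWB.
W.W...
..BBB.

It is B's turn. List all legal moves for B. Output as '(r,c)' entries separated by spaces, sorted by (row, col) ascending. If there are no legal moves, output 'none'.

(0,0): no bracket -> illegal
(0,1): no bracket -> illegal
(0,2): no bracket -> illegal
(1,0): flips 1 -> legal
(1,3): no bracket -> illegal
(1,4): flips 1 -> legal
(1,5): no bracket -> illegal
(2,1): flips 1 -> legal
(2,5): flips 1 -> legal
(3,5): no bracket -> illegal
(4,1): no bracket -> illegal
(4,3): flips 1 -> legal
(4,4): no bracket -> illegal
(5,0): no bracket -> illegal
(5,1): no bracket -> illegal

Answer: (1,0) (1,4) (2,1) (2,5) (4,3)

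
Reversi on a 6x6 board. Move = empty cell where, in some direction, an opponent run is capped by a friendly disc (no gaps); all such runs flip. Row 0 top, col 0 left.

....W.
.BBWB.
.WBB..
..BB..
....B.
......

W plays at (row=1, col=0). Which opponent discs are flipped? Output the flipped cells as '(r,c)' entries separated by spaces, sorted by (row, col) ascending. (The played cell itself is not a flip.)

Answer: (1,1) (1,2)

Derivation:
Dir NW: edge -> no flip
Dir N: first cell '.' (not opp) -> no flip
Dir NE: first cell '.' (not opp) -> no flip
Dir W: edge -> no flip
Dir E: opp run (1,1) (1,2) capped by W -> flip
Dir SW: edge -> no flip
Dir S: first cell '.' (not opp) -> no flip
Dir SE: first cell 'W' (not opp) -> no flip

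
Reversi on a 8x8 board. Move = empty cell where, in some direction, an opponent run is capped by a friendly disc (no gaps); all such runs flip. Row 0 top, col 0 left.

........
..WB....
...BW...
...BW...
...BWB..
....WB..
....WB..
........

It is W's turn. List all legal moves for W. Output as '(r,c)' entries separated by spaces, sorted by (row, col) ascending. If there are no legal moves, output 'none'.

(0,2): flips 1 -> legal
(0,3): no bracket -> illegal
(0,4): no bracket -> illegal
(1,4): flips 1 -> legal
(2,2): flips 2 -> legal
(3,2): flips 2 -> legal
(3,5): no bracket -> illegal
(3,6): flips 1 -> legal
(4,2): flips 2 -> legal
(4,6): flips 2 -> legal
(5,2): flips 1 -> legal
(5,3): no bracket -> illegal
(5,6): flips 2 -> legal
(6,6): flips 2 -> legal
(7,4): no bracket -> illegal
(7,5): no bracket -> illegal
(7,6): flips 1 -> legal

Answer: (0,2) (1,4) (2,2) (3,2) (3,6) (4,2) (4,6) (5,2) (5,6) (6,6) (7,6)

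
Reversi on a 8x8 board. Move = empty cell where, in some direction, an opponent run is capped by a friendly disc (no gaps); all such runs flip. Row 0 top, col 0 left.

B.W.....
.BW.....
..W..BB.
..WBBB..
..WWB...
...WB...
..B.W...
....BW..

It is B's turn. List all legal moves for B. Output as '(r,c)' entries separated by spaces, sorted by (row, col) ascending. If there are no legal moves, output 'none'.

Answer: (1,3) (2,1) (3,1) (4,1) (5,1) (5,2) (6,3) (7,6)

Derivation:
(0,1): no bracket -> illegal
(0,3): no bracket -> illegal
(1,3): flips 1 -> legal
(2,1): flips 2 -> legal
(2,3): no bracket -> illegal
(3,1): flips 1 -> legal
(4,1): flips 2 -> legal
(5,1): flips 1 -> legal
(5,2): flips 2 -> legal
(5,5): no bracket -> illegal
(6,3): flips 2 -> legal
(6,5): no bracket -> illegal
(6,6): no bracket -> illegal
(7,3): no bracket -> illegal
(7,6): flips 1 -> legal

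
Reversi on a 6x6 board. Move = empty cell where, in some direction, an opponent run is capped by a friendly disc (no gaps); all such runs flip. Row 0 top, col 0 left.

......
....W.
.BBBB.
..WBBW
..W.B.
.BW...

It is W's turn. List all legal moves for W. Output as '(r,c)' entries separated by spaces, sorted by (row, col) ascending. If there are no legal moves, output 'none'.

(1,0): flips 1 -> legal
(1,1): no bracket -> illegal
(1,2): flips 1 -> legal
(1,3): flips 1 -> legal
(1,5): flips 2 -> legal
(2,0): no bracket -> illegal
(2,5): no bracket -> illegal
(3,0): no bracket -> illegal
(3,1): no bracket -> illegal
(4,0): no bracket -> illegal
(4,1): no bracket -> illegal
(4,3): no bracket -> illegal
(4,5): no bracket -> illegal
(5,0): flips 1 -> legal
(5,3): flips 1 -> legal
(5,4): flips 3 -> legal
(5,5): no bracket -> illegal

Answer: (1,0) (1,2) (1,3) (1,5) (5,0) (5,3) (5,4)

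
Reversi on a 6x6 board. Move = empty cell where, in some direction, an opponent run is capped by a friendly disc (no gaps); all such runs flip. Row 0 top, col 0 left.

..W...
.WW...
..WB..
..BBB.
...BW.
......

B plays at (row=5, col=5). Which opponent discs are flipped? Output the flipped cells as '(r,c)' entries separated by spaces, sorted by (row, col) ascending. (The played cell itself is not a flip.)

Answer: (4,4)

Derivation:
Dir NW: opp run (4,4) capped by B -> flip
Dir N: first cell '.' (not opp) -> no flip
Dir NE: edge -> no flip
Dir W: first cell '.' (not opp) -> no flip
Dir E: edge -> no flip
Dir SW: edge -> no flip
Dir S: edge -> no flip
Dir SE: edge -> no flip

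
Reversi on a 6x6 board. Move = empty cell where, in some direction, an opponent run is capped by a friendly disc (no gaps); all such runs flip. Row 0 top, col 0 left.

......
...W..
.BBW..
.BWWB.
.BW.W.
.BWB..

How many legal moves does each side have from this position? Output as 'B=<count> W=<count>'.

-- B to move --
(0,2): no bracket -> illegal
(0,3): no bracket -> illegal
(0,4): flips 1 -> legal
(1,2): flips 1 -> legal
(1,4): flips 2 -> legal
(2,4): flips 3 -> legal
(3,5): flips 1 -> legal
(4,3): flips 2 -> legal
(4,5): no bracket -> illegal
(5,4): flips 1 -> legal
(5,5): flips 2 -> legal
B mobility = 8
-- W to move --
(1,0): flips 1 -> legal
(1,1): flips 1 -> legal
(1,2): flips 1 -> legal
(2,0): flips 3 -> legal
(2,4): flips 1 -> legal
(2,5): no bracket -> illegal
(3,0): flips 2 -> legal
(3,5): flips 1 -> legal
(4,0): flips 3 -> legal
(4,3): no bracket -> illegal
(4,5): flips 1 -> legal
(5,0): flips 2 -> legal
(5,4): flips 1 -> legal
W mobility = 11

Answer: B=8 W=11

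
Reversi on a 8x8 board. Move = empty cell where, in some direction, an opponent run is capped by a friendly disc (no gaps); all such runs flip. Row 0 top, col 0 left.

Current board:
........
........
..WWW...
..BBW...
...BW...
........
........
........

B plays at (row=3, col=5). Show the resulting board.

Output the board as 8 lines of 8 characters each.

Place B at (3,5); scan 8 dirs for brackets.
Dir NW: opp run (2,4), next='.' -> no flip
Dir N: first cell '.' (not opp) -> no flip
Dir NE: first cell '.' (not opp) -> no flip
Dir W: opp run (3,4) capped by B -> flip
Dir E: first cell '.' (not opp) -> no flip
Dir SW: opp run (4,4), next='.' -> no flip
Dir S: first cell '.' (not opp) -> no flip
Dir SE: first cell '.' (not opp) -> no flip
All flips: (3,4)

Answer: ........
........
..WWW...
..BBBB..
...BW...
........
........
........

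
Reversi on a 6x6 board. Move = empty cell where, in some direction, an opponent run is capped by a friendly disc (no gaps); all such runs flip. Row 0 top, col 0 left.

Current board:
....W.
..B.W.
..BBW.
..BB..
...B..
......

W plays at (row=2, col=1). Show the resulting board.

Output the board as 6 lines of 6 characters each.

Place W at (2,1); scan 8 dirs for brackets.
Dir NW: first cell '.' (not opp) -> no flip
Dir N: first cell '.' (not opp) -> no flip
Dir NE: opp run (1,2), next='.' -> no flip
Dir W: first cell '.' (not opp) -> no flip
Dir E: opp run (2,2) (2,3) capped by W -> flip
Dir SW: first cell '.' (not opp) -> no flip
Dir S: first cell '.' (not opp) -> no flip
Dir SE: opp run (3,2) (4,3), next='.' -> no flip
All flips: (2,2) (2,3)

Answer: ....W.
..B.W.
.WWWW.
..BB..
...B..
......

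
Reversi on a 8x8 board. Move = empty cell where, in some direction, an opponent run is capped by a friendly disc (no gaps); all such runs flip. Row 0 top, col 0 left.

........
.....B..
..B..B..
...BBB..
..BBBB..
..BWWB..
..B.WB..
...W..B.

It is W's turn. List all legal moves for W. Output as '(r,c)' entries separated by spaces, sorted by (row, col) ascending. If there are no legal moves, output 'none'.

(0,4): no bracket -> illegal
(0,5): no bracket -> illegal
(0,6): no bracket -> illegal
(1,1): no bracket -> illegal
(1,2): no bracket -> illegal
(1,3): no bracket -> illegal
(1,4): no bracket -> illegal
(1,6): no bracket -> illegal
(2,1): no bracket -> illegal
(2,3): flips 2 -> legal
(2,4): flips 2 -> legal
(2,6): flips 2 -> legal
(3,1): flips 1 -> legal
(3,2): flips 1 -> legal
(3,6): flips 1 -> legal
(4,1): no bracket -> illegal
(4,6): flips 1 -> legal
(5,1): flips 2 -> legal
(5,6): flips 1 -> legal
(6,1): no bracket -> illegal
(6,3): no bracket -> illegal
(6,6): flips 1 -> legal
(6,7): no bracket -> illegal
(7,1): flips 1 -> legal
(7,2): no bracket -> illegal
(7,4): no bracket -> illegal
(7,5): no bracket -> illegal
(7,7): no bracket -> illegal

Answer: (2,3) (2,4) (2,6) (3,1) (3,2) (3,6) (4,6) (5,1) (5,6) (6,6) (7,1)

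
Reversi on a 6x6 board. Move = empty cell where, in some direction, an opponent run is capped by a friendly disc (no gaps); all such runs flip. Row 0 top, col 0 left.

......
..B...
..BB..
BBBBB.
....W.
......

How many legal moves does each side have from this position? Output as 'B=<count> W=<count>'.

-- B to move --
(3,5): no bracket -> illegal
(4,3): no bracket -> illegal
(4,5): no bracket -> illegal
(5,3): no bracket -> illegal
(5,4): flips 1 -> legal
(5,5): flips 1 -> legal
B mobility = 2
-- W to move --
(0,1): no bracket -> illegal
(0,2): no bracket -> illegal
(0,3): no bracket -> illegal
(1,1): flips 2 -> legal
(1,3): no bracket -> illegal
(1,4): no bracket -> illegal
(2,0): no bracket -> illegal
(2,1): no bracket -> illegal
(2,4): flips 1 -> legal
(2,5): no bracket -> illegal
(3,5): no bracket -> illegal
(4,0): no bracket -> illegal
(4,1): no bracket -> illegal
(4,2): no bracket -> illegal
(4,3): no bracket -> illegal
(4,5): no bracket -> illegal
W mobility = 2

Answer: B=2 W=2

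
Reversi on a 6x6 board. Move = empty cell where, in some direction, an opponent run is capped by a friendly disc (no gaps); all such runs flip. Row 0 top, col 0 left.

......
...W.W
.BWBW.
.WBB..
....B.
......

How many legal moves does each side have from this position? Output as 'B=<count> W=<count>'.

Answer: B=6 W=6

Derivation:
-- B to move --
(0,2): no bracket -> illegal
(0,3): flips 1 -> legal
(0,4): no bracket -> illegal
(0,5): no bracket -> illegal
(1,1): flips 1 -> legal
(1,2): flips 1 -> legal
(1,4): no bracket -> illegal
(2,0): no bracket -> illegal
(2,5): flips 1 -> legal
(3,0): flips 1 -> legal
(3,4): no bracket -> illegal
(3,5): no bracket -> illegal
(4,0): no bracket -> illegal
(4,1): flips 1 -> legal
(4,2): no bracket -> illegal
B mobility = 6
-- W to move --
(1,0): no bracket -> illegal
(1,1): flips 1 -> legal
(1,2): no bracket -> illegal
(1,4): no bracket -> illegal
(2,0): flips 1 -> legal
(3,0): no bracket -> illegal
(3,4): flips 2 -> legal
(3,5): no bracket -> illegal
(4,1): no bracket -> illegal
(4,2): flips 2 -> legal
(4,3): flips 2 -> legal
(4,5): no bracket -> illegal
(5,3): no bracket -> illegal
(5,4): no bracket -> illegal
(5,5): flips 2 -> legal
W mobility = 6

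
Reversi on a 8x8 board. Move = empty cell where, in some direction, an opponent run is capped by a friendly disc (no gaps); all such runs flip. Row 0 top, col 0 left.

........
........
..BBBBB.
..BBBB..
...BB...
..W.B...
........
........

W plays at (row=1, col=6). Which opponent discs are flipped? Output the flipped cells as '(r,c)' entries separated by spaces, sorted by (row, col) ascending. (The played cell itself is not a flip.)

Answer: (2,5) (3,4) (4,3)

Derivation:
Dir NW: first cell '.' (not opp) -> no flip
Dir N: first cell '.' (not opp) -> no flip
Dir NE: first cell '.' (not opp) -> no flip
Dir W: first cell '.' (not opp) -> no flip
Dir E: first cell '.' (not opp) -> no flip
Dir SW: opp run (2,5) (3,4) (4,3) capped by W -> flip
Dir S: opp run (2,6), next='.' -> no flip
Dir SE: first cell '.' (not opp) -> no flip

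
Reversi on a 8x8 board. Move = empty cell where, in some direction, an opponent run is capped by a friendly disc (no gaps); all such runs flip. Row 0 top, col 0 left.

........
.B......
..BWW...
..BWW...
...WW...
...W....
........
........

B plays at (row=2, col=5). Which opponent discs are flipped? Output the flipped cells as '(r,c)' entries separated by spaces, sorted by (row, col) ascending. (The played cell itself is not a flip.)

Answer: (2,3) (2,4)

Derivation:
Dir NW: first cell '.' (not opp) -> no flip
Dir N: first cell '.' (not opp) -> no flip
Dir NE: first cell '.' (not opp) -> no flip
Dir W: opp run (2,4) (2,3) capped by B -> flip
Dir E: first cell '.' (not opp) -> no flip
Dir SW: opp run (3,4) (4,3), next='.' -> no flip
Dir S: first cell '.' (not opp) -> no flip
Dir SE: first cell '.' (not opp) -> no flip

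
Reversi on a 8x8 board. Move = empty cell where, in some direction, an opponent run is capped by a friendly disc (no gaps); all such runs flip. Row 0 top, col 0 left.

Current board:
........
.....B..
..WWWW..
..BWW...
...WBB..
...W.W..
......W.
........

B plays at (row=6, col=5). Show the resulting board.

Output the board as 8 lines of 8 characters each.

Answer: ........
.....B..
..WWWW..
..BWW...
...WBB..
...W.B..
.....BW.
........

Derivation:
Place B at (6,5); scan 8 dirs for brackets.
Dir NW: first cell '.' (not opp) -> no flip
Dir N: opp run (5,5) capped by B -> flip
Dir NE: first cell '.' (not opp) -> no flip
Dir W: first cell '.' (not opp) -> no flip
Dir E: opp run (6,6), next='.' -> no flip
Dir SW: first cell '.' (not opp) -> no flip
Dir S: first cell '.' (not opp) -> no flip
Dir SE: first cell '.' (not opp) -> no flip
All flips: (5,5)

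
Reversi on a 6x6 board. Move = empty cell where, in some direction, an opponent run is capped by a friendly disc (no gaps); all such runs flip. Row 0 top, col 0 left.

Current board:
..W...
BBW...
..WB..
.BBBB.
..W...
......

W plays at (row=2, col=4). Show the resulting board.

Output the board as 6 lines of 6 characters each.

Place W at (2,4); scan 8 dirs for brackets.
Dir NW: first cell '.' (not opp) -> no flip
Dir N: first cell '.' (not opp) -> no flip
Dir NE: first cell '.' (not opp) -> no flip
Dir W: opp run (2,3) capped by W -> flip
Dir E: first cell '.' (not opp) -> no flip
Dir SW: opp run (3,3) capped by W -> flip
Dir S: opp run (3,4), next='.' -> no flip
Dir SE: first cell '.' (not opp) -> no flip
All flips: (2,3) (3,3)

Answer: ..W...
BBW...
..WWW.
.BBWB.
..W...
......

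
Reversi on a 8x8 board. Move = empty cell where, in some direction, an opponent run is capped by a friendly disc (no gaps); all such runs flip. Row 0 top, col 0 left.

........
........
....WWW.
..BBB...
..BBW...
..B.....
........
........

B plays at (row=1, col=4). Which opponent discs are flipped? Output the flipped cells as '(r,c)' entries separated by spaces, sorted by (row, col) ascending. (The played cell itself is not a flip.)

Answer: (2,4)

Derivation:
Dir NW: first cell '.' (not opp) -> no flip
Dir N: first cell '.' (not opp) -> no flip
Dir NE: first cell '.' (not opp) -> no flip
Dir W: first cell '.' (not opp) -> no flip
Dir E: first cell '.' (not opp) -> no flip
Dir SW: first cell '.' (not opp) -> no flip
Dir S: opp run (2,4) capped by B -> flip
Dir SE: opp run (2,5), next='.' -> no flip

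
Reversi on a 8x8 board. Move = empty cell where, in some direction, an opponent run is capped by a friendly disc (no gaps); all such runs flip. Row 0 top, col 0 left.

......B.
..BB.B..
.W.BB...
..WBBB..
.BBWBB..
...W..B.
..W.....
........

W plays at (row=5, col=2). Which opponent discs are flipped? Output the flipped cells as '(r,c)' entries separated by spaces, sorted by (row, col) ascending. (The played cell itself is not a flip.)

Answer: (4,2)

Derivation:
Dir NW: opp run (4,1), next='.' -> no flip
Dir N: opp run (4,2) capped by W -> flip
Dir NE: first cell 'W' (not opp) -> no flip
Dir W: first cell '.' (not opp) -> no flip
Dir E: first cell 'W' (not opp) -> no flip
Dir SW: first cell '.' (not opp) -> no flip
Dir S: first cell 'W' (not opp) -> no flip
Dir SE: first cell '.' (not opp) -> no flip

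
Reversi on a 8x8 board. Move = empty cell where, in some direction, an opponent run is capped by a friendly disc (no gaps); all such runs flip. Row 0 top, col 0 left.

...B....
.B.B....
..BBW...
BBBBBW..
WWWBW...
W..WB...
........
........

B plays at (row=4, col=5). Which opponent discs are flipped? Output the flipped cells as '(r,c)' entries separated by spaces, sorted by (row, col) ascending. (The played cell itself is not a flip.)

Answer: (4,4)

Derivation:
Dir NW: first cell 'B' (not opp) -> no flip
Dir N: opp run (3,5), next='.' -> no flip
Dir NE: first cell '.' (not opp) -> no flip
Dir W: opp run (4,4) capped by B -> flip
Dir E: first cell '.' (not opp) -> no flip
Dir SW: first cell 'B' (not opp) -> no flip
Dir S: first cell '.' (not opp) -> no flip
Dir SE: first cell '.' (not opp) -> no flip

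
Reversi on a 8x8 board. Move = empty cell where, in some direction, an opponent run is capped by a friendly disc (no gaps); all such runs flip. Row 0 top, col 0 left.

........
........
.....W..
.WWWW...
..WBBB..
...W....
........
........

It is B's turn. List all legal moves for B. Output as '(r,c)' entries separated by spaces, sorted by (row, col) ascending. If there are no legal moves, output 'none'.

Answer: (1,6) (2,1) (2,2) (2,3) (2,4) (4,1) (6,2) (6,3)

Derivation:
(1,4): no bracket -> illegal
(1,5): no bracket -> illegal
(1,6): flips 2 -> legal
(2,0): no bracket -> illegal
(2,1): flips 1 -> legal
(2,2): flips 1 -> legal
(2,3): flips 2 -> legal
(2,4): flips 1 -> legal
(2,6): no bracket -> illegal
(3,0): no bracket -> illegal
(3,5): no bracket -> illegal
(3,6): no bracket -> illegal
(4,0): no bracket -> illegal
(4,1): flips 1 -> legal
(5,1): no bracket -> illegal
(5,2): no bracket -> illegal
(5,4): no bracket -> illegal
(6,2): flips 1 -> legal
(6,3): flips 1 -> legal
(6,4): no bracket -> illegal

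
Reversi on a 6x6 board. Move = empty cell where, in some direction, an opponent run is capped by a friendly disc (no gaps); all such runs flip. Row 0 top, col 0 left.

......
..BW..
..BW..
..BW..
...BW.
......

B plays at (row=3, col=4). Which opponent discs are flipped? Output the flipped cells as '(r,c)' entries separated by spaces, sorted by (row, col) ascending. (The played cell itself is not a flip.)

Dir NW: opp run (2,3) capped by B -> flip
Dir N: first cell '.' (not opp) -> no flip
Dir NE: first cell '.' (not opp) -> no flip
Dir W: opp run (3,3) capped by B -> flip
Dir E: first cell '.' (not opp) -> no flip
Dir SW: first cell 'B' (not opp) -> no flip
Dir S: opp run (4,4), next='.' -> no flip
Dir SE: first cell '.' (not opp) -> no flip

Answer: (2,3) (3,3)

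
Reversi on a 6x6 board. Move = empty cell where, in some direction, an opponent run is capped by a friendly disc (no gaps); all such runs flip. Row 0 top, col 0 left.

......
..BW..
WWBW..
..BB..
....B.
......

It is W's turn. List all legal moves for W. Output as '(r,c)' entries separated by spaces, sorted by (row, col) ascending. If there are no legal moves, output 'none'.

(0,1): flips 1 -> legal
(0,2): no bracket -> illegal
(0,3): flips 1 -> legal
(1,1): flips 1 -> legal
(2,4): no bracket -> illegal
(3,1): flips 1 -> legal
(3,4): no bracket -> illegal
(3,5): no bracket -> illegal
(4,1): flips 1 -> legal
(4,2): no bracket -> illegal
(4,3): flips 2 -> legal
(4,5): no bracket -> illegal
(5,3): no bracket -> illegal
(5,4): no bracket -> illegal
(5,5): no bracket -> illegal

Answer: (0,1) (0,3) (1,1) (3,1) (4,1) (4,3)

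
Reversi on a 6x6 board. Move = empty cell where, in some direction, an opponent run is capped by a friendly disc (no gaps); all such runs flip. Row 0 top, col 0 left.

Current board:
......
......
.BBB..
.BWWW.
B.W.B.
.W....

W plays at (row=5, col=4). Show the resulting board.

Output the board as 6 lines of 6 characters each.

Answer: ......
......
.BBB..
.BWWW.
B.W.W.
.W..W.

Derivation:
Place W at (5,4); scan 8 dirs for brackets.
Dir NW: first cell '.' (not opp) -> no flip
Dir N: opp run (4,4) capped by W -> flip
Dir NE: first cell '.' (not opp) -> no flip
Dir W: first cell '.' (not opp) -> no flip
Dir E: first cell '.' (not opp) -> no flip
Dir SW: edge -> no flip
Dir S: edge -> no flip
Dir SE: edge -> no flip
All flips: (4,4)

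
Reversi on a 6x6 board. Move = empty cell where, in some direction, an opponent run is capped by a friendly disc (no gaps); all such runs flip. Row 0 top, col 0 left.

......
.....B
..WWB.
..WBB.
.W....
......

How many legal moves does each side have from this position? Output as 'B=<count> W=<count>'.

-- B to move --
(1,1): flips 1 -> legal
(1,2): flips 1 -> legal
(1,3): flips 1 -> legal
(1,4): no bracket -> illegal
(2,1): flips 2 -> legal
(3,0): no bracket -> illegal
(3,1): flips 1 -> legal
(4,0): no bracket -> illegal
(4,2): no bracket -> illegal
(4,3): no bracket -> illegal
(5,0): no bracket -> illegal
(5,1): no bracket -> illegal
(5,2): no bracket -> illegal
B mobility = 5
-- W to move --
(0,4): no bracket -> illegal
(0,5): no bracket -> illegal
(1,3): no bracket -> illegal
(1,4): no bracket -> illegal
(2,5): flips 1 -> legal
(3,5): flips 2 -> legal
(4,2): no bracket -> illegal
(4,3): flips 1 -> legal
(4,4): flips 1 -> legal
(4,5): flips 1 -> legal
W mobility = 5

Answer: B=5 W=5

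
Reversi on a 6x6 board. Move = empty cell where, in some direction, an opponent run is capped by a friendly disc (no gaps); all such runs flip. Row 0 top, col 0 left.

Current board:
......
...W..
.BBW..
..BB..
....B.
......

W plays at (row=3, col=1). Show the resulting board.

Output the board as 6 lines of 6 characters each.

Answer: ......
...W..
.BWW..
.WBB..
....B.
......

Derivation:
Place W at (3,1); scan 8 dirs for brackets.
Dir NW: first cell '.' (not opp) -> no flip
Dir N: opp run (2,1), next='.' -> no flip
Dir NE: opp run (2,2) capped by W -> flip
Dir W: first cell '.' (not opp) -> no flip
Dir E: opp run (3,2) (3,3), next='.' -> no flip
Dir SW: first cell '.' (not opp) -> no flip
Dir S: first cell '.' (not opp) -> no flip
Dir SE: first cell '.' (not opp) -> no flip
All flips: (2,2)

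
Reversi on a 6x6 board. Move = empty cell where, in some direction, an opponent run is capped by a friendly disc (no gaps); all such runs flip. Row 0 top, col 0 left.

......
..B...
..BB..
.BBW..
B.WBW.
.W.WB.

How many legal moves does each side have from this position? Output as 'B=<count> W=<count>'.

Answer: B=5 W=6

Derivation:
-- B to move --
(2,4): no bracket -> illegal
(3,4): flips 2 -> legal
(3,5): no bracket -> illegal
(4,1): flips 1 -> legal
(4,5): flips 1 -> legal
(5,0): no bracket -> illegal
(5,2): flips 2 -> legal
(5,5): flips 2 -> legal
B mobility = 5
-- W to move --
(0,1): no bracket -> illegal
(0,2): flips 3 -> legal
(0,3): no bracket -> illegal
(1,1): flips 1 -> legal
(1,3): flips 1 -> legal
(1,4): no bracket -> illegal
(2,0): flips 1 -> legal
(2,1): no bracket -> illegal
(2,4): no bracket -> illegal
(3,0): flips 2 -> legal
(3,4): no bracket -> illegal
(4,1): no bracket -> illegal
(4,5): no bracket -> illegal
(5,0): no bracket -> illegal
(5,2): no bracket -> illegal
(5,5): flips 1 -> legal
W mobility = 6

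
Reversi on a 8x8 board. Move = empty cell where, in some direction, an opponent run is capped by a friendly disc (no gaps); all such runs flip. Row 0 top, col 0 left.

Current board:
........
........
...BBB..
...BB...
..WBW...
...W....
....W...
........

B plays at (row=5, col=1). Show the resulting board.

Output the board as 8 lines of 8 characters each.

Answer: ........
........
...BBB..
...BB...
..BBW...
.B.W....
....W...
........

Derivation:
Place B at (5,1); scan 8 dirs for brackets.
Dir NW: first cell '.' (not opp) -> no flip
Dir N: first cell '.' (not opp) -> no flip
Dir NE: opp run (4,2) capped by B -> flip
Dir W: first cell '.' (not opp) -> no flip
Dir E: first cell '.' (not opp) -> no flip
Dir SW: first cell '.' (not opp) -> no flip
Dir S: first cell '.' (not opp) -> no flip
Dir SE: first cell '.' (not opp) -> no flip
All flips: (4,2)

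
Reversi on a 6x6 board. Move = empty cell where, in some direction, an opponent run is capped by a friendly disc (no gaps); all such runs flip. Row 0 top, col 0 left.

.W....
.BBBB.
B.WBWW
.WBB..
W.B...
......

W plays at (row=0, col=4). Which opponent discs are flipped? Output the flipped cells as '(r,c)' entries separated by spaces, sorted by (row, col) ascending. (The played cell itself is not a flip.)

Answer: (1,3) (1,4)

Derivation:
Dir NW: edge -> no flip
Dir N: edge -> no flip
Dir NE: edge -> no flip
Dir W: first cell '.' (not opp) -> no flip
Dir E: first cell '.' (not opp) -> no flip
Dir SW: opp run (1,3) capped by W -> flip
Dir S: opp run (1,4) capped by W -> flip
Dir SE: first cell '.' (not opp) -> no flip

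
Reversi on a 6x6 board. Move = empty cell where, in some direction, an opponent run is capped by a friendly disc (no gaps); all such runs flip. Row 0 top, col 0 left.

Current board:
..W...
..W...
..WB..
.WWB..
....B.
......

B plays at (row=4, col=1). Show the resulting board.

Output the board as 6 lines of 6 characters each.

Answer: ..W...
..W...
..WB..
.WBB..
.B..B.
......

Derivation:
Place B at (4,1); scan 8 dirs for brackets.
Dir NW: first cell '.' (not opp) -> no flip
Dir N: opp run (3,1), next='.' -> no flip
Dir NE: opp run (3,2) capped by B -> flip
Dir W: first cell '.' (not opp) -> no flip
Dir E: first cell '.' (not opp) -> no flip
Dir SW: first cell '.' (not opp) -> no flip
Dir S: first cell '.' (not opp) -> no flip
Dir SE: first cell '.' (not opp) -> no flip
All flips: (3,2)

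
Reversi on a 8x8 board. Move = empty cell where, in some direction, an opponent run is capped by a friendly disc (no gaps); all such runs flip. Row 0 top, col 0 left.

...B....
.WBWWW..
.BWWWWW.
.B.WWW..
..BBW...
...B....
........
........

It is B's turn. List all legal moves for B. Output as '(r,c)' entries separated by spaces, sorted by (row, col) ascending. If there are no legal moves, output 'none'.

Answer: (0,1) (0,4) (0,6) (1,0) (1,6) (1,7) (2,7) (3,2) (3,6) (4,5)

Derivation:
(0,0): no bracket -> illegal
(0,1): flips 1 -> legal
(0,2): no bracket -> illegal
(0,4): flips 2 -> legal
(0,5): no bracket -> illegal
(0,6): flips 3 -> legal
(1,0): flips 1 -> legal
(1,6): flips 5 -> legal
(1,7): flips 3 -> legal
(2,0): no bracket -> illegal
(2,7): flips 5 -> legal
(3,2): flips 1 -> legal
(3,6): flips 2 -> legal
(3,7): no bracket -> illegal
(4,5): flips 3 -> legal
(4,6): no bracket -> illegal
(5,4): no bracket -> illegal
(5,5): no bracket -> illegal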